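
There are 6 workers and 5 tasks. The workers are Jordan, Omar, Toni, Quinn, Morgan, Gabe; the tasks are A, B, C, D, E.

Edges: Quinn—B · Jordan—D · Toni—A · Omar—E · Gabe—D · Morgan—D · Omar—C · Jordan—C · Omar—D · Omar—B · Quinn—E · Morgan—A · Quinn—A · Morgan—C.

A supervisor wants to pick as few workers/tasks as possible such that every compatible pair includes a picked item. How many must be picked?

The 5 edges Jordan–D, Omar–E, Toni–A, Quinn–B, Morgan–C form a matching, so any vertex cover needs at least 5 vertices (one per matched edge).
Conversely {Omar, Quinn, A, C, D} meets every edge and has exactly 5 vertices, so 5 is optimal.

5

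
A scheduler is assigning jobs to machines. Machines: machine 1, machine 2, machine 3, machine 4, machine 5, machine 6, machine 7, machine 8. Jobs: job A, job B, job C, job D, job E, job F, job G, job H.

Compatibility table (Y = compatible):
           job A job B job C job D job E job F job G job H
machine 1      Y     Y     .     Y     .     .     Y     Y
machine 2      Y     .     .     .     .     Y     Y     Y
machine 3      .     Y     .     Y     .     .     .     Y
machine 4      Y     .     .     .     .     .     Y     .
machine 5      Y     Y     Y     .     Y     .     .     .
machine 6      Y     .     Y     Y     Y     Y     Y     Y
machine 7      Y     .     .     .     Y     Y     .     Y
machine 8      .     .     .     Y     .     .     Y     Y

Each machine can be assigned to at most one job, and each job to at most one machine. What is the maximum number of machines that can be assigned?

For example, pair machine 1–job D, machine 2–job F, machine 3–job B, machine 4–job A, machine 5–job E, machine 6–job C, machine 7–job H, machine 8–job G.
This saturates every machine, so 8 is the maximum.

8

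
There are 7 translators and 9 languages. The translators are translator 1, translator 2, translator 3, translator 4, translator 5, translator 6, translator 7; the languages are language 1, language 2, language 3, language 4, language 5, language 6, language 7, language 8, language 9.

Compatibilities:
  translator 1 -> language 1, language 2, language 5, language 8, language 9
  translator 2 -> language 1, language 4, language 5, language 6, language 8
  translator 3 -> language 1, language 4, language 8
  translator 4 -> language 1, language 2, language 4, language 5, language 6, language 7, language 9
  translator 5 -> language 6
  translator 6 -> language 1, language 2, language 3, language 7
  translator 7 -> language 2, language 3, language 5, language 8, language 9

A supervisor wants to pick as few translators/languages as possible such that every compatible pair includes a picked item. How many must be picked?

A maximum matching has 7 edges (e.g. translator 1–language 9, translator 2–language 4, translator 3–language 8, translator 4–language 7, translator 5–language 6, translator 6–language 1, translator 7–language 2).
By König's theorem the minimum vertex cover has the same size. One such cover is {translator 1, translator 2, translator 3, translator 4, translator 5, translator 6, translator 7}.

7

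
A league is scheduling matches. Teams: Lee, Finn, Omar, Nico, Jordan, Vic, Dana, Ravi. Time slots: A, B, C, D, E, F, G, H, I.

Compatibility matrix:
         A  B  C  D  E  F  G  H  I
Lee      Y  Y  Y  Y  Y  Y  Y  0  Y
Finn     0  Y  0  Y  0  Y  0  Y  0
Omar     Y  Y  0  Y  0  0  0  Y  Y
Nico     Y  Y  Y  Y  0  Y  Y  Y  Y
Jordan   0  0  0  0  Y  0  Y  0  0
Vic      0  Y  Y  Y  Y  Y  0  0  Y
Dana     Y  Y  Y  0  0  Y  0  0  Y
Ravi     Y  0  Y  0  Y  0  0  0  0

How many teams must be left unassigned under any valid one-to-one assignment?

0

A valid assignment of size 8: Lee–D, Finn–H, Omar–I, Nico–A, Jordan–G, Vic–F, Dana–B, Ravi–E.
This saturates every team, so 8 is the maximum.
That matches 8 of the 8, leaving 0 unmatched; no matching can do better.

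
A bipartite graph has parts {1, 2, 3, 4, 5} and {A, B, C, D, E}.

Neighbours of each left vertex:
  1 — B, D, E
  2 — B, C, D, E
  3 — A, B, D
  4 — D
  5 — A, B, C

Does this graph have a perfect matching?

Yes

A valid assignment of size 5: 1-E, 2-C, 3-A, 4-D, 5-B.
Every left vertex is matched, so this is a perfect matching.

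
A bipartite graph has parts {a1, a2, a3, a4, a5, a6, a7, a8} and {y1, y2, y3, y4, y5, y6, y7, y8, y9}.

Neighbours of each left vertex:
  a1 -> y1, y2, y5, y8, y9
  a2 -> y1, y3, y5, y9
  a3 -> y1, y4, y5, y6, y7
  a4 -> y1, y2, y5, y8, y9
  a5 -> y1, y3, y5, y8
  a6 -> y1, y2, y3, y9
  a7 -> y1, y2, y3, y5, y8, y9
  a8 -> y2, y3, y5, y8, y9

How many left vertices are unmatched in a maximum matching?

One maximum matching: a1→y2, a2→y9, a3→y7, a4→y8, a5→y5, a6→y1, a7→y3.
The set {a1, a2, a4, a5, a6, a7, a8} has only 6 neighbours ({y1, y2, y3, y5, y8, y9}), so by Hall's theorem at most 7 of the 8 left vertices can be matched.
That matches 7 of the 8, leaving 1 unmatched; no matching can do better.

1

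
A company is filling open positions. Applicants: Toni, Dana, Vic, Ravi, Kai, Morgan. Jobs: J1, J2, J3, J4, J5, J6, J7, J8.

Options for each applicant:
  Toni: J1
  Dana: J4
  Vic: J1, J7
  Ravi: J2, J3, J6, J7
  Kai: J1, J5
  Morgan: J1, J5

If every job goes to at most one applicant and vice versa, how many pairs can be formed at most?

For example, pair Toni–J1, Dana–J4, Vic–J7, Ravi–J3, Kai–J5.
The set {Toni, Kai, Morgan} has only 2 neighbours ({J1, J5}), so by Hall's theorem at most 5 of the 6 applicants can be matched.

5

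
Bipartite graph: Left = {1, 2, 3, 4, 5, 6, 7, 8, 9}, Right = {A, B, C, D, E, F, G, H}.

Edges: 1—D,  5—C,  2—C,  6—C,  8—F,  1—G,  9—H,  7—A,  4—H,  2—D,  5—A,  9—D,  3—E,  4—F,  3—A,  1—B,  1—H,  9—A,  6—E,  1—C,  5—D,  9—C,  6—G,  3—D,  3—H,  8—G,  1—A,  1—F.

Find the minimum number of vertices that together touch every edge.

8

The 8 edges 1–B, 2–D, 3–E, 4–H, 5–C, 6–G, 7–A, 8–F form a matching, so any vertex cover needs at least 8 vertices (one per matched edge).
Conversely {1, A, C, D, E, F, G, H} meets every edge and has exactly 8 vertices, so 8 is optimal.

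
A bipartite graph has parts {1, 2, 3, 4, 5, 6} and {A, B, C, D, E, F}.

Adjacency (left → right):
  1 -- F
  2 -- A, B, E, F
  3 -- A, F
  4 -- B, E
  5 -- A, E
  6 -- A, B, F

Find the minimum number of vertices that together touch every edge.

{A, B, E, F} is a vertex cover of size 4: every edge has an endpoint in this set.
No smaller cover exists because 1–F, 2–E, 3–A, 4–B is a matching of size 4, and a cover must include an endpoint of each of these disjoint edges (König's theorem).

4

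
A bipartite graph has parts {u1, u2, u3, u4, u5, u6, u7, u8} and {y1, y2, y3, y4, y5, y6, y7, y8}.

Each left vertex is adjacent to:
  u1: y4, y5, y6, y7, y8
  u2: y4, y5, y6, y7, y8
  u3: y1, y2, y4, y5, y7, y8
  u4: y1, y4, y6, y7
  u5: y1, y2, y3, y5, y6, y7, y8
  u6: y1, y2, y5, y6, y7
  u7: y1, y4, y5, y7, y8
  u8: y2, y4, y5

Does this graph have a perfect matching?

For example, pair u1–y6, u2–y8, u3–y7, u4–y4, u5–y3, u6–y5, u7–y1, u8–y2.
Every left vertex is matched, so this is a perfect matching.

Yes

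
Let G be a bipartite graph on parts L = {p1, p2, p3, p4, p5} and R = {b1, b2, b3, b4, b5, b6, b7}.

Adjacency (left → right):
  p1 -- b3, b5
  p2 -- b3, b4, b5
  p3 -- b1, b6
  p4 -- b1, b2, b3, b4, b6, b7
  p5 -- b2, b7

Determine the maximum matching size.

5

For example, pair p1-b5, p2-b3, p3-b6, p4-b1, p5-b7.
All 5 left vertices are matched, so no larger matching exists.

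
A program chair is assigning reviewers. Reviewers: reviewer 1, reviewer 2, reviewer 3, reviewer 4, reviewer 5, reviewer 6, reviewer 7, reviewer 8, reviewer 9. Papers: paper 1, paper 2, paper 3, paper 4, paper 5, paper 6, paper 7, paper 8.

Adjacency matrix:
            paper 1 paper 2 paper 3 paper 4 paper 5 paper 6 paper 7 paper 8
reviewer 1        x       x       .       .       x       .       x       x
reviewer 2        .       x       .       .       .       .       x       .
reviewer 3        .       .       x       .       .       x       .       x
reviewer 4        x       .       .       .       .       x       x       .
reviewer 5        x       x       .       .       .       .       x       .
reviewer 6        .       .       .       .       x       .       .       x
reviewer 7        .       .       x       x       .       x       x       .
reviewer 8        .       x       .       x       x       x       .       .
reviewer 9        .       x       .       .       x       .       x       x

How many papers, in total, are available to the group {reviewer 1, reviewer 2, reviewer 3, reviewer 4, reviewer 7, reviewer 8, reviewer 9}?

The union of neighbours of {reviewer 1, reviewer 2, reviewer 3, reviewer 4, reviewer 7, reviewer 8, reviewer 9} is {paper 1, paper 2, paper 3, paper 4, paper 5, paper 6, paper 7, paper 8}, which has 8 elements.
Since |N(S)| = 8 ≥ |S| = 7, Hall's condition holds for this subset.

8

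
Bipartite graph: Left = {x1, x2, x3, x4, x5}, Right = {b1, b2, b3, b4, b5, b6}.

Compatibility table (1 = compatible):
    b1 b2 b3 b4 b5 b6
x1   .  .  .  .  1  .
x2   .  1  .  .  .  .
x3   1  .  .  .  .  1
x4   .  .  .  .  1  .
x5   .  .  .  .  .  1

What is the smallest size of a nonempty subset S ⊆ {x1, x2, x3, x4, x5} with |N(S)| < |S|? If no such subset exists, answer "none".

Take S = {x1, x4}. Its neighbourhood is {b5}, so |N(S)| = 1 < |S| = 2.
No single vertex violates Hall's condition since each has at least one neighbour, so 2 is the minimum.

2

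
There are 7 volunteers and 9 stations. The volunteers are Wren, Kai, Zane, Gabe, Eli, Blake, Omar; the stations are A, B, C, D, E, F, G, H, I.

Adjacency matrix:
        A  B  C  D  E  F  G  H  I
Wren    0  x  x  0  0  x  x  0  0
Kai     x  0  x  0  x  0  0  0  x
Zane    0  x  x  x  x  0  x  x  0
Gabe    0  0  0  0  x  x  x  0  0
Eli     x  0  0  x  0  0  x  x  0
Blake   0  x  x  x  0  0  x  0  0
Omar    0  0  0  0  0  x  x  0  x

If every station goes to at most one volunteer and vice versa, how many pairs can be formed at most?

A valid assignment of size 7: Wren-B, Kai-I, Zane-H, Gabe-E, Eli-D, Blake-G, Omar-F.
All 7 volunteers are matched, so no larger matching exists.

7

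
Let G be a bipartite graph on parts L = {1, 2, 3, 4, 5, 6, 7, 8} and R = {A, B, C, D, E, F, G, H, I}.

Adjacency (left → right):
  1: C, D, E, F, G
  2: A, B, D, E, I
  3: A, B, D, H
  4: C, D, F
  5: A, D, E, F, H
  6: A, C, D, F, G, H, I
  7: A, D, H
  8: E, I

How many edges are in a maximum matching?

One maximum matching: 1–G, 2–B, 3–D, 4–C, 5–F, 6–A, 7–H, 8–E.
All 8 left vertices are matched, so no larger matching exists.

8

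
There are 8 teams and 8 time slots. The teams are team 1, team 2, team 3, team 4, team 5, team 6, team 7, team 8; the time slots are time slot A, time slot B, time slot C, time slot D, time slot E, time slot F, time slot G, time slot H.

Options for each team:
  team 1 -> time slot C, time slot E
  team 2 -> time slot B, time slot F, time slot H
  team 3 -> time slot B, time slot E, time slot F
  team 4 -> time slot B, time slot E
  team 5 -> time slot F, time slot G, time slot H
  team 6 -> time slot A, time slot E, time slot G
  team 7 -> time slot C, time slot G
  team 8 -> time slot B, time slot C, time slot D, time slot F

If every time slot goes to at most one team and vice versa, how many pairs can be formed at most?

For example, pair team 1→time slot C, team 2→time slot H, team 3→time slot B, team 4→time slot E, team 5→time slot F, team 6→time slot A, team 7→time slot G, team 8→time slot D.
All 8 teams are matched, so no larger matching exists.

8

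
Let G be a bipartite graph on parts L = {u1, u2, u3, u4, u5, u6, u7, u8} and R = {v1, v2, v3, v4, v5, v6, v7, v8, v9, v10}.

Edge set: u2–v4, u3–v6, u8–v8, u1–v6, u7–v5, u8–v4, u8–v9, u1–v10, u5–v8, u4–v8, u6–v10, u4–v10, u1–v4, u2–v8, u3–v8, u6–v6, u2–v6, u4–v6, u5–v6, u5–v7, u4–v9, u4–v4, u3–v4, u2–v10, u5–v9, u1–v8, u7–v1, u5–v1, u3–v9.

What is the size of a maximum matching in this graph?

A valid assignment of size 7: u1→v8, u2→v6, u3→v4, u4→v9, u5→v7, u6→v10, u7→v1.
The set {u1, u2, u3, u4, u6, u8} has only 5 neighbours ({v10, v4, v6, v8, v9}), so by Hall's theorem at most 7 of the 8 left vertices can be matched.

7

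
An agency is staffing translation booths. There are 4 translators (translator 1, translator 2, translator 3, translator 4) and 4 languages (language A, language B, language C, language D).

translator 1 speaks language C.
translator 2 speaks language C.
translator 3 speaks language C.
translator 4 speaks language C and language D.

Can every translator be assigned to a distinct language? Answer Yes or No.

The set {translator 1, translator 2, translator 3} has only 1 neighbour ({language C}), so by Hall's theorem at most 2 of the 4 translators can be matched.
Hence no matching covers every translator.

No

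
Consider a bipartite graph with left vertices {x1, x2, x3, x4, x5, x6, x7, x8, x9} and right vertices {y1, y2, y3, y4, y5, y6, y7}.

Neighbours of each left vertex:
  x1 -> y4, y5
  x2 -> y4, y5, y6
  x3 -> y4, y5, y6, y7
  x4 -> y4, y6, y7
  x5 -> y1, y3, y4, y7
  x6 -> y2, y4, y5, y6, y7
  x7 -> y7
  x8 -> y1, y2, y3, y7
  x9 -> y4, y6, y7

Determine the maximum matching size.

One maximum matching: x1→y5, x2→y6, x3→y4, x4→y7, x5→y1, x6→y2, x8→y3.
The set {x1, x2, x3, x4, x7, x9} has only 4 neighbours ({y4, y5, y6, y7}), so by Hall's theorem at most 7 of the 9 left vertices can be matched.

7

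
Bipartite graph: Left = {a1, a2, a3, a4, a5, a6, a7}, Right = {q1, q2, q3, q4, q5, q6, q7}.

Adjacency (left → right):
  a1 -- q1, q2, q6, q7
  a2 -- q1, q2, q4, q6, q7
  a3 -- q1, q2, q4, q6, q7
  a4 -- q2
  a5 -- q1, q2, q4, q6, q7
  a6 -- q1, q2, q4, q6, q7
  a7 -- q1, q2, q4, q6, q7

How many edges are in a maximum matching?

For example, pair a1→q7, a2→q4, a3→q1, a4→q2, a5→q6.
The set {a1, a2, a3, a4, a5, a6, a7} has only 5 neighbours ({q1, q2, q4, q6, q7}), so by Hall's theorem at most 5 of the 7 left vertices can be matched.

5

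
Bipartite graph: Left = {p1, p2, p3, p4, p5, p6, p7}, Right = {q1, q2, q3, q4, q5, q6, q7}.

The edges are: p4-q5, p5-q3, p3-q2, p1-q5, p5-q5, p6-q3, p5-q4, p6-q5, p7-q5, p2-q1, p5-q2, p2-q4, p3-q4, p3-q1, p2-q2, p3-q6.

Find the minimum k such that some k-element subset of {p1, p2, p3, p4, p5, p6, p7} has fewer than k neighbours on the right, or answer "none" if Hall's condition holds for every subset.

Take S = {p1, p4}. Its neighbourhood is {q5}, so |N(S)| = 1 < |S| = 2.
No single vertex violates Hall's condition since each has at least one neighbour, so 2 is the minimum.

2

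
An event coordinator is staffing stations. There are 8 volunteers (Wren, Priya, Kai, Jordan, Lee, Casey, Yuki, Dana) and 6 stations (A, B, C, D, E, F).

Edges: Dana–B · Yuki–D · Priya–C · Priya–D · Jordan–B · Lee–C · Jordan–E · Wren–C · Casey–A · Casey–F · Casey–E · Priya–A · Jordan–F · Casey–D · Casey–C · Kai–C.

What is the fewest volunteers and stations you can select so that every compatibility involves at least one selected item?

6

The 6 edges Wren–C, Priya–A, Jordan–E, Casey–F, Yuki–D, Dana–B form a matching, so any vertex cover needs at least 6 vertices (one per matched edge).
Conversely {Priya, Jordan, Casey, Yuki, Dana, C} meets every edge and has exactly 6 vertices, so 6 is optimal.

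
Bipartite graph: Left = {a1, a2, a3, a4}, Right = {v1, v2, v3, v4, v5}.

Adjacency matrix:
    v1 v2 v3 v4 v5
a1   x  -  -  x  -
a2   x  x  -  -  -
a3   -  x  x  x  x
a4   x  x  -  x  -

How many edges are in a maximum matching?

For example, pair a1→v4, a2→v1, a3→v3, a4→v2.
All 4 left vertices are matched, so no larger matching exists.

4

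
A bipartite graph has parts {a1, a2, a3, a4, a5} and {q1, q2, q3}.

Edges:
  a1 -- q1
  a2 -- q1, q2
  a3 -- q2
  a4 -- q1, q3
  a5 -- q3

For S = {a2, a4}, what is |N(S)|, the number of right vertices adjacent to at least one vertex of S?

3

The union of neighbours of {a2, a4} is {q1, q2, q3}, which has 3 elements.
Since |N(S)| = 3 ≥ |S| = 2, Hall's condition holds for this subset.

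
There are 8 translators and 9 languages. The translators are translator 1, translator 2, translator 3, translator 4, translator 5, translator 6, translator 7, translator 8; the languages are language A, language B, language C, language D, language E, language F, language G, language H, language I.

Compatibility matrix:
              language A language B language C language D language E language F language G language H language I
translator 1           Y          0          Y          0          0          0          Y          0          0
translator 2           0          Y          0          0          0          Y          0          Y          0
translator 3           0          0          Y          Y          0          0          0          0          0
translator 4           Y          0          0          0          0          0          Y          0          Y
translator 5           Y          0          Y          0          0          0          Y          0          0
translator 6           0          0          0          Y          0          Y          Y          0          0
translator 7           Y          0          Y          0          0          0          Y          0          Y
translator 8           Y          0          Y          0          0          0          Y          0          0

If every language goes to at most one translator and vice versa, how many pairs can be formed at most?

7

For example, pair translator 1-language C, translator 2-language B, translator 3-language D, translator 4-language I, translator 5-language G, translator 6-language F, translator 7-language A.
The set {translator 1, translator 4, translator 5, translator 7, translator 8} has only 4 neighbours ({language A, language C, language G, language I}), so by Hall's theorem at most 7 of the 8 translators can be matched.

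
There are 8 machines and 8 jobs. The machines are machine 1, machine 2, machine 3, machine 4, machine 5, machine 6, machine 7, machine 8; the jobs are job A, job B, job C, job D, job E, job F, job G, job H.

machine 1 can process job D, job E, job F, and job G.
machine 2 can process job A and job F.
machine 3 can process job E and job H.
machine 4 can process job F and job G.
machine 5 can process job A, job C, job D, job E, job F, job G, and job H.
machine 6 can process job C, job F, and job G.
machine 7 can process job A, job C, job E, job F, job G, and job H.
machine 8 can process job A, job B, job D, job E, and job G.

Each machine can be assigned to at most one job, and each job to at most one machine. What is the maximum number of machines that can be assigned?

For example, pair machine 1–job E, machine 2–job A, machine 3–job H, machine 4–job G, machine 5–job D, machine 6–job C, machine 7–job F, machine 8–job B.
This saturates every machine, so 8 is the maximum.

8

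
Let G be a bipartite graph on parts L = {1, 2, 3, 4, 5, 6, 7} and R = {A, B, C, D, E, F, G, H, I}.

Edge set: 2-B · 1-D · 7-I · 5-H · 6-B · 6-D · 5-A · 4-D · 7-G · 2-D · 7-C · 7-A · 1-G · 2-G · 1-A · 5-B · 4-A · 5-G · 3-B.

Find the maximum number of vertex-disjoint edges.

One maximum matching: 1→A, 2→G, 3→B, 4→D, 5→H, 7→I.
The set {1, 2, 3, 4, 6} has only 4 neighbours ({A, B, D, G}), so by Hall's theorem at most 6 of the 7 left vertices can be matched.

6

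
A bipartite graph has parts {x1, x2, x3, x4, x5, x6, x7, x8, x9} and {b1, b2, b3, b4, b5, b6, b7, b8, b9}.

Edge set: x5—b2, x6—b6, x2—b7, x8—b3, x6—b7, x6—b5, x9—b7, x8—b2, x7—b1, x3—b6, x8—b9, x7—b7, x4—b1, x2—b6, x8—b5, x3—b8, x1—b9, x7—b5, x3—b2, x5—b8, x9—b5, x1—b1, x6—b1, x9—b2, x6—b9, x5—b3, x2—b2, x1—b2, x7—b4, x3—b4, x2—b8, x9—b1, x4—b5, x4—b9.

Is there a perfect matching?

A valid assignment of size 9: x1–b9, x2–b8, x3–b4, x4–b1, x5–b3, x6–b6, x7–b7, x8–b2, x9–b5.
Every left vertex is matched, so this is a perfect matching.

Yes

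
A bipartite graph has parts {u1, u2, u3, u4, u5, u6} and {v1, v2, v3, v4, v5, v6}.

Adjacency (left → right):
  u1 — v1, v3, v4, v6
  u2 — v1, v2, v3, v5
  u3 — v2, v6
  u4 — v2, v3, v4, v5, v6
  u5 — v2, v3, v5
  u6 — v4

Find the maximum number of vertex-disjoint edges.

6

A valid assignment of size 6: u1–v1, u2–v2, u3–v6, u4–v3, u5–v5, u6–v4.
All 6 left vertices are matched, so no larger matching exists.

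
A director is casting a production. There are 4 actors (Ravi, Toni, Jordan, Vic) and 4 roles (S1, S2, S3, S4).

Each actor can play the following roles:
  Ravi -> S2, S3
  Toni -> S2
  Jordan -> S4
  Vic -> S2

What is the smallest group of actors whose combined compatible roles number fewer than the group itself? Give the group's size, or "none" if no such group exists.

2

Take S = {Toni, Vic}. Its neighbourhood is {S2}, so |N(S)| = 1 < |S| = 2.
No single vertex violates Hall's condition since each has at least one neighbour, so 2 is the minimum.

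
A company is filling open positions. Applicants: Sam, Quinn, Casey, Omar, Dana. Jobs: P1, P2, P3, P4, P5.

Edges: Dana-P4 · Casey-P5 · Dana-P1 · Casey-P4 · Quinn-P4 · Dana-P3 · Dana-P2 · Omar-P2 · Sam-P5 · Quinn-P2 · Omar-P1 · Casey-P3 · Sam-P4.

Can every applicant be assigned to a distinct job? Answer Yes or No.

Yes

A valid assignment of size 5: Sam→P5, Quinn→P4, Casey→P3, Omar→P2, Dana→P1.
Every applicant is matched, so this is a perfect matching.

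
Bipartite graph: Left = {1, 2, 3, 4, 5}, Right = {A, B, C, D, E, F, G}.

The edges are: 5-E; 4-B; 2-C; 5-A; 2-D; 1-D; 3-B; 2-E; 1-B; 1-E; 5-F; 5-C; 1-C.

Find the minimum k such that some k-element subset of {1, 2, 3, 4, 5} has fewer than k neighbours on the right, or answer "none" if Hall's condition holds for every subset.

2

Take S = {3, 4}. Its neighbourhood is {B}, so |N(S)| = 1 < |S| = 2.
No single vertex violates Hall's condition since each has at least one neighbour, so 2 is the minimum.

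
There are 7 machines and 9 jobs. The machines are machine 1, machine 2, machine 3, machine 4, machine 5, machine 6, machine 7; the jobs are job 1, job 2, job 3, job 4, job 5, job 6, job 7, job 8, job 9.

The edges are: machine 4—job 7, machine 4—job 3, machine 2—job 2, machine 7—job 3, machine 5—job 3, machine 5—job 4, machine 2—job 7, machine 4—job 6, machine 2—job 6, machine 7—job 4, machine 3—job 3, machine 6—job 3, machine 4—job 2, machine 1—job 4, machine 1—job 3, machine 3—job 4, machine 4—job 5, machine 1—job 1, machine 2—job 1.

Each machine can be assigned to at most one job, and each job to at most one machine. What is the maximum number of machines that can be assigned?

5

A valid assignment of size 5: machine 1–job 1, machine 2–job 2, machine 3–job 4, machine 4–job 5, machine 5–job 3.
The set {machine 3, machine 5, machine 6, machine 7} has only 2 neighbours ({job 3, job 4}), so by Hall's theorem at most 5 of the 7 machines can be matched.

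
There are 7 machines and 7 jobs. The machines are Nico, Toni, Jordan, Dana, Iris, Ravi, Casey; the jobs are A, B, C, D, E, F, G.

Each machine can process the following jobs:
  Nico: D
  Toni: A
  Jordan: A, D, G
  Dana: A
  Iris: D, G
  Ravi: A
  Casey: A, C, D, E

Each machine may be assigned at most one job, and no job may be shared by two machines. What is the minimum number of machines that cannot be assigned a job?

A valid assignment of size 4: Nico→D, Toni→A, Jordan→G, Casey→E.
The set {Nico, Toni, Jordan, Dana, Iris, Ravi} has only 3 neighbours ({A, D, G}), so by Hall's theorem at most 4 of the 7 machines can be matched.
That matches 4 of the 7, leaving 3 unmatched; no matching can do better.

3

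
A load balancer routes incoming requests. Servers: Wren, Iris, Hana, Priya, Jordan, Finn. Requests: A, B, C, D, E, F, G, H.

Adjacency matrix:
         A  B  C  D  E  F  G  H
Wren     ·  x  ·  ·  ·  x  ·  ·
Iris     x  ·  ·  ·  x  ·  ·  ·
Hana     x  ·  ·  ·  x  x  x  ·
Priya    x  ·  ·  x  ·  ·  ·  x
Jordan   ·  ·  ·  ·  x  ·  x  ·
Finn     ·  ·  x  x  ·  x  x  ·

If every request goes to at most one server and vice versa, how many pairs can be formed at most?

6

For example, pair Wren–B, Iris–A, Hana–G, Priya–D, Jordan–E, Finn–F.
All 6 servers are matched, so no larger matching exists.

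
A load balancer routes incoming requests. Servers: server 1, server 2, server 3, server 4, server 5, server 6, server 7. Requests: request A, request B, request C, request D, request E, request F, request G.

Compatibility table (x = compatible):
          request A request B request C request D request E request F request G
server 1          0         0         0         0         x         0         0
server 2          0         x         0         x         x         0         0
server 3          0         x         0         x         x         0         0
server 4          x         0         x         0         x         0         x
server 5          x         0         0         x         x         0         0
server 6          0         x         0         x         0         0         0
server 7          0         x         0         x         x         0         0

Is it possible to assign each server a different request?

The set {server 1, server 2, server 3, server 6, server 7} has only 3 neighbours ({request B, request D, request E}), so by Hall's theorem at most 5 of the 7 servers can be matched.
Hence no matching covers every server.

No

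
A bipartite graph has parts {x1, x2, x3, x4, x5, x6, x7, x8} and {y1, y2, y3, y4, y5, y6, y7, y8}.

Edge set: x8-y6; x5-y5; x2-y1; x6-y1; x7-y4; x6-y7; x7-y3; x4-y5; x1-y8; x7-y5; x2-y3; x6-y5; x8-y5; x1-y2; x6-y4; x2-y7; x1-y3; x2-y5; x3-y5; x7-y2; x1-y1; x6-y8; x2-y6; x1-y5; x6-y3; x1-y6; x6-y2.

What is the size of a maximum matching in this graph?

One maximum matching: x1–y3, x2–y7, x3–y5, x6–y4, x7–y2, x8–y6.
The set {x3, x4, x5} has only 1 neighbour ({y5}), so by Hall's theorem at most 6 of the 8 left vertices can be matched.

6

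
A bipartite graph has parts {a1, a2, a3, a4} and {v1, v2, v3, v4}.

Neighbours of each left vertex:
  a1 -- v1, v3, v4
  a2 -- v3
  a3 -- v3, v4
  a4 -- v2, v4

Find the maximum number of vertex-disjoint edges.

A valid assignment of size 4: a1→v1, a2→v3, a3→v4, a4→v2.
All 4 left vertices are matched, so no larger matching exists.

4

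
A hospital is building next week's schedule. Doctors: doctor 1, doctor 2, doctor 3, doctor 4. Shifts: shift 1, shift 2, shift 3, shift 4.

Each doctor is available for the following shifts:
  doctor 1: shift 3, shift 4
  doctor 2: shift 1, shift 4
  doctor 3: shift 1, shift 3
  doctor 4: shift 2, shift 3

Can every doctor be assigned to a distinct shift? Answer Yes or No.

Yes

A valid assignment of size 4: doctor 1–shift 4, doctor 2–shift 1, doctor 3–shift 3, doctor 4–shift 2.
All 4 doctors are covered.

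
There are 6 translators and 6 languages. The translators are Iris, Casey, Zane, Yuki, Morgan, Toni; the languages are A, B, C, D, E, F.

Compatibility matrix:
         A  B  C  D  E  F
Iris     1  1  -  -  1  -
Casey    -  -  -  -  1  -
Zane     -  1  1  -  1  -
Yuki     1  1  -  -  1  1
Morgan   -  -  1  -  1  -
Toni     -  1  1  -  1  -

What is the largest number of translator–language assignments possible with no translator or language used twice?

5

For example, pair Iris-A, Casey-E, Zane-B, Yuki-F, Morgan-C.
The set {Casey, Zane, Morgan, Toni} has only 3 neighbours ({B, C, E}), so by Hall's theorem at most 5 of the 6 translators can be matched.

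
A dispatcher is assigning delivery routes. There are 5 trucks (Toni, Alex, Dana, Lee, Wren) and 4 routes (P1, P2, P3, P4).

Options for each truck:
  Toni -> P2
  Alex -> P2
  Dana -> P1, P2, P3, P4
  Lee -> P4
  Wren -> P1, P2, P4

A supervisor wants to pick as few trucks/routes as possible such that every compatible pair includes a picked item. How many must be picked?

4

The 4 edges Toni–P2, Dana–P3, Lee–P4, Wren–P1 form a matching, so any vertex cover needs at least 4 vertices (one per matched edge).
Conversely {Dana, Lee, Wren, P2} meets every edge and has exactly 4 vertices, so 4 is optimal.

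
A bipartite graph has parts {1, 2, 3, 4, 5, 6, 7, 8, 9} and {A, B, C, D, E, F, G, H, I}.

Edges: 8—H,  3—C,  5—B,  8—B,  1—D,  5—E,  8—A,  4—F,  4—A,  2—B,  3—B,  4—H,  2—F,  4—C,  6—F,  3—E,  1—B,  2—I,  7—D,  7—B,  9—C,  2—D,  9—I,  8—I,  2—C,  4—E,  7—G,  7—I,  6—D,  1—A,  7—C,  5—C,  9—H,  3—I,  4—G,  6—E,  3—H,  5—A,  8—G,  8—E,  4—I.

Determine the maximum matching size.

9

A valid assignment of size 9: 1-A, 2-F, 3-I, 4-H, 5-E, 6-D, 7-B, 8-G, 9-C.
All 9 left vertices are matched, so no larger matching exists.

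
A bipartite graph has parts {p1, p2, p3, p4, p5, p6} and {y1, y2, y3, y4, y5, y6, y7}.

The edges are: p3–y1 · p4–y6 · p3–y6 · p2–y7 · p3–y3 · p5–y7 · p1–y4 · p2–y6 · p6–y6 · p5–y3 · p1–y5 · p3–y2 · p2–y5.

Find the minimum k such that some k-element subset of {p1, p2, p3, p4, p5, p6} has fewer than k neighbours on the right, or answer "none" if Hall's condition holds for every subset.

Take S = {p4, p6}. Its neighbourhood is {y6}, so |N(S)| = 1 < |S| = 2.
No single vertex violates Hall's condition since each has at least one neighbour, so 2 is the minimum.

2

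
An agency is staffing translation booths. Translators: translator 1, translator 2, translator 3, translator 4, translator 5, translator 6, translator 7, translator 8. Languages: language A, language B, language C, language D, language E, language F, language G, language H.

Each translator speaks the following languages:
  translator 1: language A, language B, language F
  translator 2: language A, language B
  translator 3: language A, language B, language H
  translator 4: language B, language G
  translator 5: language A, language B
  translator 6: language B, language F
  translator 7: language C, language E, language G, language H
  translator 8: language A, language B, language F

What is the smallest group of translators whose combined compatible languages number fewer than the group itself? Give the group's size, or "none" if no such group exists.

Take S = {translator 1, translator 2, translator 5, translator 6}. Its neighbourhood is {language A, language B, language F}, so |N(S)| = 3 < |S| = 4.
Every subset of size less than 4 has at least as many neighbours as members, so 4 is the minimum.

4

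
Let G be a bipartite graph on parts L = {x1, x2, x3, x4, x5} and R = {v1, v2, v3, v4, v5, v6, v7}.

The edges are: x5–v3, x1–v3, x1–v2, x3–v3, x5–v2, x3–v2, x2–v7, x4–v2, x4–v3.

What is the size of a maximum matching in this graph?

3

For example, pair x1–v3, x2–v7, x3–v2.
The set {x1, x3, x4, x5} has only 2 neighbours ({v2, v3}), so by Hall's theorem at most 3 of the 5 left vertices can be matched.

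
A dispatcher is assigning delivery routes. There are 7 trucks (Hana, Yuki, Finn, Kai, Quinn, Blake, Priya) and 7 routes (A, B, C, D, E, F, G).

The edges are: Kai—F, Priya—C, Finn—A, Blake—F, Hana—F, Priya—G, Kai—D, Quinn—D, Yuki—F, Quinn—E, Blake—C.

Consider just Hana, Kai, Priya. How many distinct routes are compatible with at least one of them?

4

The union of neighbours of {Hana, Kai, Priya} is {C, D, F, G}, which has 4 elements.
Since |N(S)| = 4 ≥ |S| = 3, Hall's condition holds for this subset.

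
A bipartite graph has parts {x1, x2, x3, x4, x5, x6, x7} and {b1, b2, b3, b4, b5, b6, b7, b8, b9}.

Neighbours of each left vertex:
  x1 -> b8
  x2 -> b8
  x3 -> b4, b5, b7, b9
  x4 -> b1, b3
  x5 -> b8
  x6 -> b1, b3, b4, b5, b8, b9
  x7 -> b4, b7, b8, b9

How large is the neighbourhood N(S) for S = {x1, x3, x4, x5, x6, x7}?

The union of neighbours of {x1, x3, x4, x5, x6, x7} is {b1, b3, b4, b5, b7, b8, b9}, which has 7 elements.
Since |N(S)| = 7 ≥ |S| = 6, Hall's condition holds for this subset.

7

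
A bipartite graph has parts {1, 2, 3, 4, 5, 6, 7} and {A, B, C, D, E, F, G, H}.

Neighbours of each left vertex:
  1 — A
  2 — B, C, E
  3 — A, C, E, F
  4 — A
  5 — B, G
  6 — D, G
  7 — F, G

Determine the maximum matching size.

6

A valid assignment of size 6: 1–A, 2–E, 3–C, 5–B, 6–G, 7–F.
The set {1, 4} has only 1 neighbour ({A}), so by Hall's theorem at most 6 of the 7 left vertices can be matched.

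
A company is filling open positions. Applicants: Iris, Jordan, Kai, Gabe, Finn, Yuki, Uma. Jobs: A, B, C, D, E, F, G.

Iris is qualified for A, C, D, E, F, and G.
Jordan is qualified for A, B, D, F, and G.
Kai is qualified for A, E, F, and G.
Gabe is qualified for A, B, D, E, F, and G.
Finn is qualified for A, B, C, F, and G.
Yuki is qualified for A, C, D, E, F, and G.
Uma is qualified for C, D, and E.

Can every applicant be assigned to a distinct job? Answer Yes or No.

Yes

For example, pair Iris-C, Jordan-D, Kai-F, Gabe-G, Finn-B, Yuki-A, Uma-E.
All 7 applicants are covered.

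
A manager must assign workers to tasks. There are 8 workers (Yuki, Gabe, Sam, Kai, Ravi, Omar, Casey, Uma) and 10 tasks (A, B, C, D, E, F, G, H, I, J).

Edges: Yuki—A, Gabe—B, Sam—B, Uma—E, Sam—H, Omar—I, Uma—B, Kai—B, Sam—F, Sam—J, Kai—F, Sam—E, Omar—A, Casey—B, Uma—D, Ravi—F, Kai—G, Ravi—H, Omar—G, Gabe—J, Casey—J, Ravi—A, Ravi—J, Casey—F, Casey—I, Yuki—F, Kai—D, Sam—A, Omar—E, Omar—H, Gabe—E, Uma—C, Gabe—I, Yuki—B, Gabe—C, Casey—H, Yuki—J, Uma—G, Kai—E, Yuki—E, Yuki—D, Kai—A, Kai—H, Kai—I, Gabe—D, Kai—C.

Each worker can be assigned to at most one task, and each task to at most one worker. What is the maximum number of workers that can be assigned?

A valid assignment of size 8: Yuki-J, Gabe-B, Sam-E, Kai-A, Ravi-F, Omar-I, Casey-H, Uma-G.
All 8 workers are matched, so no larger matching exists.

8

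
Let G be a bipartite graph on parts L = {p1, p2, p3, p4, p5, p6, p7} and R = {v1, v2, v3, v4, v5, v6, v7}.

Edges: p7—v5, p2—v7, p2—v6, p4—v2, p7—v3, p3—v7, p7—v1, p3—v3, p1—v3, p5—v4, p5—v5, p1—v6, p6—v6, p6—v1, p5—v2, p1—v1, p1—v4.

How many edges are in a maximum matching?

7

One maximum matching: p1→v4, p2→v7, p3→v3, p4→v2, p5→v5, p6→v6, p7→v1.
This saturates every left vertex, so 7 is the maximum.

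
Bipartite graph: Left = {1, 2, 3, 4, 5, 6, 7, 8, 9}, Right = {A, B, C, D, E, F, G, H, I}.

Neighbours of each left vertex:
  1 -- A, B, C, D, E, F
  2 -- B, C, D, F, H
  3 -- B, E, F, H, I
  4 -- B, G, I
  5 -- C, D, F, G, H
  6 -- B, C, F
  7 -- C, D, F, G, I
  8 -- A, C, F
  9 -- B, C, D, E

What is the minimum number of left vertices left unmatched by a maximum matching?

0

For example, pair 1→A, 2→H, 3→E, 4→I, 5→G, 6→F, 7→D, 8→C, 9→B.
This saturates every left vertex, so 9 is the maximum.
That matches 9 of the 9, leaving 0 unmatched; no matching can do better.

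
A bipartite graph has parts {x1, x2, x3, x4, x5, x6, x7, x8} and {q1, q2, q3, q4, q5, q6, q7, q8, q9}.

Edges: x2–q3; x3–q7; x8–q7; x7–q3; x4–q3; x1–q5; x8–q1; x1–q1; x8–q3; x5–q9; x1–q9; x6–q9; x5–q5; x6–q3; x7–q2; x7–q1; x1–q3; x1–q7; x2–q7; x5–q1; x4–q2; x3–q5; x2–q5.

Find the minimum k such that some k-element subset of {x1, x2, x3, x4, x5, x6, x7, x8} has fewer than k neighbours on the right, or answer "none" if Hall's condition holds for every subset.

Take S = {x1, x2, x3, x5, x6, x8}. Its neighbourhood is {q1, q3, q5, q7, q9}, so |N(S)| = 5 < |S| = 6.
Every subset of size less than 6 has at least as many neighbours as members, so 6 is the minimum.

6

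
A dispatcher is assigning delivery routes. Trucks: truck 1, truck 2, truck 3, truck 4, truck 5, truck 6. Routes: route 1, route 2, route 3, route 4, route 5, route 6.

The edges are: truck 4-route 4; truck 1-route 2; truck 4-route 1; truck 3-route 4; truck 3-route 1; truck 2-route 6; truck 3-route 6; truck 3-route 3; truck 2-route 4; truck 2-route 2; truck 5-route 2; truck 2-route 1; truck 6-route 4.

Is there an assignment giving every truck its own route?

The set {truck 1, truck 5} has only 1 neighbour ({route 2}), so by Hall's theorem at most 5 of the 6 trucks can be matched.
Hence no matching covers every truck.

No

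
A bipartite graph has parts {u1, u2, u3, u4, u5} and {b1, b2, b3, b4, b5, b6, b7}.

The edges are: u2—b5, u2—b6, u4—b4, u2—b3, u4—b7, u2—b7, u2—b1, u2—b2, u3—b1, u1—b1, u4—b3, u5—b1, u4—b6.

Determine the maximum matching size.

One maximum matching: u1→b1, u2→b7, u4→b3.
The set {u1, u3, u5} has only 1 neighbour ({b1}), so by Hall's theorem at most 3 of the 5 left vertices can be matched.

3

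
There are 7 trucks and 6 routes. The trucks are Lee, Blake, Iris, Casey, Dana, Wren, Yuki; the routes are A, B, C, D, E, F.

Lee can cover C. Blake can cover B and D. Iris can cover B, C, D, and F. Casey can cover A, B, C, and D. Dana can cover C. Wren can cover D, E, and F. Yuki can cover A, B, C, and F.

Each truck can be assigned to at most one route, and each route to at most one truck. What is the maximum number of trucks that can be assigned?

6

A valid assignment of size 6: Lee–C, Blake–D, Iris–F, Casey–A, Wren–E, Yuki–B.
The set {Lee, Dana} has only 1 neighbour ({C}), so by Hall's theorem at most 6 of the 7 trucks can be matched.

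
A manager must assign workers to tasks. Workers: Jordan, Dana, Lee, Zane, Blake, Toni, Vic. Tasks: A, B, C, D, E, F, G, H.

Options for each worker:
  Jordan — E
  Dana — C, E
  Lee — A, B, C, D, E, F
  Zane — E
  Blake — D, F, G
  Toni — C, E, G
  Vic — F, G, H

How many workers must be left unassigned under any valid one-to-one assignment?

1

A valid assignment of size 6: Jordan–E, Dana–C, Lee–A, Blake–D, Toni–G, Vic–F.
The set {Jordan, Zane} has only 1 neighbour ({E}), so by Hall's theorem at most 6 of the 7 workers can be matched.
That matches 6 of the 7, leaving 1 unmatched; no matching can do better.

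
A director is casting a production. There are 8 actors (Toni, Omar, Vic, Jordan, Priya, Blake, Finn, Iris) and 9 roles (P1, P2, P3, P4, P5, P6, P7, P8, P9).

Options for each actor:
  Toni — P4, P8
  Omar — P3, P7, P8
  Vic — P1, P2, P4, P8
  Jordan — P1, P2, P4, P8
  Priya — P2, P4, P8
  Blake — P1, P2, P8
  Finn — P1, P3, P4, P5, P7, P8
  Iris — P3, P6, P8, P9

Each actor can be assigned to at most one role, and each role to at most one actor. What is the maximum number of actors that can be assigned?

7

For example, pair Toni–P4, Omar–P7, Vic–P1, Jordan–P2, Priya–P8, Finn–P3, Iris–P9.
The set {Toni, Vic, Jordan, Priya, Blake} has only 4 neighbours ({P1, P2, P4, P8}), so by Hall's theorem at most 7 of the 8 actors can be matched.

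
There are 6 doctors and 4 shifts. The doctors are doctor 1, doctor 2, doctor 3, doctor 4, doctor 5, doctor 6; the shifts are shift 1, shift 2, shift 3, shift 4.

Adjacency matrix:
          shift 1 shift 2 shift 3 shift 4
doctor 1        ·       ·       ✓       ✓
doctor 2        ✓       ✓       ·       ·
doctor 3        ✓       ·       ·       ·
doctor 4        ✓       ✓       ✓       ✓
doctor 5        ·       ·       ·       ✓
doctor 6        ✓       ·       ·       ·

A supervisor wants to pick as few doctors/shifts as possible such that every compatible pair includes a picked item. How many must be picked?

A maximum matching has 4 edges (e.g. doctor 1–shift 4, doctor 2–shift 2, doctor 3–shift 1, doctor 4–shift 3).
By König's theorem the minimum vertex cover has the same size. One such cover is {shift 1, shift 2, shift 3, shift 4}.

4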